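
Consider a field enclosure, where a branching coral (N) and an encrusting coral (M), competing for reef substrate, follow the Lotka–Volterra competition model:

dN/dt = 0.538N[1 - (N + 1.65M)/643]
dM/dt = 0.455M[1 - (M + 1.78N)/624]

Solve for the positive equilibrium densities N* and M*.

Setting both brackets to zero gives the nullclines N + 1.65M = 643 and 1.78N + M = 624.
Substituting M = 624 - 1.78N into the first: N(1 - 1.65·1.78) = 643 - 1.65·624.
So N* = -387/-1.94 = 200, and then M* = 624 - 1.78·200 = 269.

N* ≈ 200, M* ≈ 269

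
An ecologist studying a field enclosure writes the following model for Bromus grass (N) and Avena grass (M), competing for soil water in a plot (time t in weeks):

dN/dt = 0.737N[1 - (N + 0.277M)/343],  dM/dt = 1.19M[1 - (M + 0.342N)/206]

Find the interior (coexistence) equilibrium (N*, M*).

Setting both brackets to zero gives the nullclines N + 0.277M = 343 and 0.342N + M = 206.
Substituting M = 206 - 0.342N into the first: N(1 - 0.277·0.342) = 343 - 0.277·206.
So N* = 286/0.905 = 316, and then M* = 206 - 0.342·316 = 98.

N* ≈ 316, M* ≈ 98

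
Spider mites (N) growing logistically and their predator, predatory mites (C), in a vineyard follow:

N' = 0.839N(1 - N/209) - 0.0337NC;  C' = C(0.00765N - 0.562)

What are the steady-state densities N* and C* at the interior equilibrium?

From dC/dt = 0 with C > 0: 0.00765N* = 0.562, so N* = 73.5.
Substitute into dN/dt = 0: 0.839(1 - 73.5/209) = 0.0337C*.
The bracket is 0.648, giving C* = 0.544/0.0337 = 16.1.

N* ≈ 73.5, C* ≈ 16.1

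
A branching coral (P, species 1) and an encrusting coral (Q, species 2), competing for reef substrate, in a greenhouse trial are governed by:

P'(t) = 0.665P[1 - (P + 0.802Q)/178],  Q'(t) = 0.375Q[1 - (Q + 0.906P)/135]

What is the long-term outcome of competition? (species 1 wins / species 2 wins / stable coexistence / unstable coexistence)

Compare the nullcline intercepts: K1/α12 = 178/0.802 = 222 > K2 = 135; K2/α21 = 135/0.906 = 149 < K1 = 178.
Since the inequalities point opposite ways, species 1 can invade but species 2 cannot.

species 1 excludes species 2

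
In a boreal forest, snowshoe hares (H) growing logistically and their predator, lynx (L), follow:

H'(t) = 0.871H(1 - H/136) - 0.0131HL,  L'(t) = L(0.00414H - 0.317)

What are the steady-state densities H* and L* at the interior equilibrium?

H* ≈ 76.6, L* ≈ 29.1

From dL/dt = 0 with L > 0: 0.00414H* = 0.317, so H* = 76.6.
Substitute into dH/dt = 0: 0.871(1 - 76.6/136) = 0.0131L*.
The bracket is 0.437, giving L* = 0.381/0.0131 = 29.1.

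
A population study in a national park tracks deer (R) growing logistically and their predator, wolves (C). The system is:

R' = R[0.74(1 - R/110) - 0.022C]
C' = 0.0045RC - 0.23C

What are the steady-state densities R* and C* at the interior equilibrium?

R* ≈ 51.1, C* ≈ 18

From dC/dt = 0 with C > 0: 0.0045R* = 0.23, so R* = 51.1.
Substitute into dR/dt = 0: 0.74(1 - 51.1/110) = 0.022C*.
The bracket is 0.535, giving C* = 0.396/0.022 = 18.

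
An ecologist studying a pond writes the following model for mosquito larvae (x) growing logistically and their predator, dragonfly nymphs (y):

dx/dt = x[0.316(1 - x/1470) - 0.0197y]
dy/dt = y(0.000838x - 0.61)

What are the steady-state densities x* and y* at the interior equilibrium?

x* ≈ 728, y* ≈ 8.1

From dy/dt = 0 with y > 0: 0.000838x* = 0.61, so x* = 728.
Substitute into dx/dt = 0: 0.316(1 - 728/1470) = 0.0197y*.
The bracket is 0.505, giving y* = 0.16/0.0197 = 8.1.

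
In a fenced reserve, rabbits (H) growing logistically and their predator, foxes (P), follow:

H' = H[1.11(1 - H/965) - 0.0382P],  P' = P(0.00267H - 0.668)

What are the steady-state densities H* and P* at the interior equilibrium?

H* ≈ 250, P* ≈ 21.5

From dP/dt = 0 with P > 0: 0.00267H* = 0.668, so H* = 250.
Substitute into dH/dt = 0: 1.11(1 - 250/965) = 0.0382P*.
The bracket is 0.741, giving P* = 0.822/0.0382 = 21.5.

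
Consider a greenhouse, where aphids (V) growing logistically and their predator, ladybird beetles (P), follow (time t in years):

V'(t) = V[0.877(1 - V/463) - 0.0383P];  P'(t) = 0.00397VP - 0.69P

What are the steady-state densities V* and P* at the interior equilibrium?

V* ≈ 174, P* ≈ 14.3

From dP/dt = 0 with P > 0: 0.00397V* = 0.69, so V* = 174.
Substitute into dV/dt = 0: 0.877(1 - 174/463) = 0.0383P*.
The bracket is 0.625, giving P* = 0.548/0.0383 = 14.3.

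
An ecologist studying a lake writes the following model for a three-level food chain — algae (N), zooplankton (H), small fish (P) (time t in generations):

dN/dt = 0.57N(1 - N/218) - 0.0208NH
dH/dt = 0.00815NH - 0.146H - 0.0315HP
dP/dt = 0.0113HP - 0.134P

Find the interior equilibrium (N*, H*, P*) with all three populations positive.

From dP/dt = 0: 0.0113H* = 0.134, so H* = 11.9.
From dN/dt = 0: 0.57(1 - N*/218) = 0.0208·11.9, giving N* = 218·(1 - 0.433) = 124.
From dH/dt = 0: 0.00815·124 - 0.146 = 0.0315P*, so P* = 0.862/0.0315 = 27.4.

N* ≈ 124, H* ≈ 11.9, P* ≈ 27.4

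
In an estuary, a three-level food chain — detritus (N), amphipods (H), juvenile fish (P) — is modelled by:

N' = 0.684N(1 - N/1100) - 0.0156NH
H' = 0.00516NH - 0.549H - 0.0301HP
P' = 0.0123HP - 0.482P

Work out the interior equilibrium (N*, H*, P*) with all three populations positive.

From dP/dt = 0: 0.0123H* = 0.482, so H* = 39.2.
From dN/dt = 0: 0.684(1 - N*/1100) = 0.0156·39.2, giving N* = 1100·(1 - 0.894) = 117.
From dH/dt = 0: 0.00516·117 - 0.549 = 0.0301P*, so P* = 0.0541/0.0301 = 1.8.

N* ≈ 117, H* ≈ 39.2, P* ≈ 1.8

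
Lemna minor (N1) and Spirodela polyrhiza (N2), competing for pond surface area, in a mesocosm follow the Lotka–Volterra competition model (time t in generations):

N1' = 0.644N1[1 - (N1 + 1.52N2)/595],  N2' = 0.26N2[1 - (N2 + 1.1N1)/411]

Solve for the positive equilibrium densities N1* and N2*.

N1* ≈ 44.2, N2* ≈ 362

Setting both brackets to zero gives the nullclines N1 + 1.52N2 = 595 and 1.1N1 + N2 = 411.
Substituting N2 = 411 - 1.1N1 into the first: N1(1 - 1.52·1.1) = 595 - 1.52·411.
So N1* = -29.7/-0.672 = 44.2, and then N2* = 411 - 1.1·44.2 = 362.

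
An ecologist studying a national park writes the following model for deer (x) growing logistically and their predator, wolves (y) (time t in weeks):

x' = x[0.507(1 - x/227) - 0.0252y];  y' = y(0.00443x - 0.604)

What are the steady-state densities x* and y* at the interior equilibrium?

x* ≈ 136, y* ≈ 8.03

From dy/dt = 0 with y > 0: 0.00443x* = 0.604, so x* = 136.
Substitute into dx/dt = 0: 0.507(1 - 136/227) = 0.0252y*.
The bracket is 0.399, giving y* = 0.202/0.0252 = 8.03.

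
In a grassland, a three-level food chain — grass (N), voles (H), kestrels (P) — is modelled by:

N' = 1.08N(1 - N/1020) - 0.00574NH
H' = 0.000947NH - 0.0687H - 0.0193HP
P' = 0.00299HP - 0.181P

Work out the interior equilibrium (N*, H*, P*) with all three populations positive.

N* ≈ 692, H* ≈ 60.5, P* ≈ 30.4

From dP/dt = 0: 0.00299H* = 0.181, so H* = 60.5.
From dN/dt = 0: 1.08(1 - N*/1020) = 0.00574·60.5, giving N* = 1020·(1 - 0.322) = 692.
From dH/dt = 0: 0.000947·692 - 0.0687 = 0.0193P*, so P* = 0.586/0.0193 = 30.4.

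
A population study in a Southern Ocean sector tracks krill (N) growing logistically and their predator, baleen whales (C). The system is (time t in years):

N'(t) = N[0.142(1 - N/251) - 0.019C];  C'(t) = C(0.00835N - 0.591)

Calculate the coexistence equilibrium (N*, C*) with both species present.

N* ≈ 70.8, C* ≈ 5.37

From dC/dt = 0 with C > 0: 0.00835N* = 0.591, so N* = 70.8.
Substitute into dN/dt = 0: 0.142(1 - 70.8/251) = 0.019C*.
The bracket is 0.718, giving C* = 0.102/0.019 = 5.37.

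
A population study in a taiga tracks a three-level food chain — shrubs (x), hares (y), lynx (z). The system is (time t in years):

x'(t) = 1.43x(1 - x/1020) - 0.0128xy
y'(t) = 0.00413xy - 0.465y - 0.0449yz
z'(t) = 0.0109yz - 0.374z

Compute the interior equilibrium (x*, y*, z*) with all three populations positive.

From dz/dt = 0: 0.0109y* = 0.374, so y* = 34.3.
From dx/dt = 0: 1.43(1 - x*/1020) = 0.0128·34.3, giving x* = 1020·(1 - 0.307) = 707.
From dy/dt = 0: 0.00413·707 - 0.465 = 0.0449z*, so z* = 2.45/0.0449 = 54.7.

x* ≈ 707, y* ≈ 34.3, z* ≈ 54.7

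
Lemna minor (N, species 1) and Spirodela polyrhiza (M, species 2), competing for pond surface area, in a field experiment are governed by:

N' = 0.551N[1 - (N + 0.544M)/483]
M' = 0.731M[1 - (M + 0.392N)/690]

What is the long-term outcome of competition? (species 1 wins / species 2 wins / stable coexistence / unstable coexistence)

Compare the nullcline intercepts: K1/α12 = 483/0.544 = 888 > K2 = 690; K2/α21 = 690/0.392 = 1760 > K1 = 483.
Since both inequalities hold, each species can invade when rare, so the interior equilibrium is stable.

stable coexistence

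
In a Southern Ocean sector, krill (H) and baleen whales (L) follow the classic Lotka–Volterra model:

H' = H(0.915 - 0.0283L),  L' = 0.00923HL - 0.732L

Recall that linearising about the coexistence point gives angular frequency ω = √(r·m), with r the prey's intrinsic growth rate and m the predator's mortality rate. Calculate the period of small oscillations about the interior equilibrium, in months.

T ≈ 7.68 months

Here r = 0.915 and m = 0.732, so r·m = 0.67.
ω = √0.67 = 0.818 per month, hence T = 2π/ω ≈ 7.68 months.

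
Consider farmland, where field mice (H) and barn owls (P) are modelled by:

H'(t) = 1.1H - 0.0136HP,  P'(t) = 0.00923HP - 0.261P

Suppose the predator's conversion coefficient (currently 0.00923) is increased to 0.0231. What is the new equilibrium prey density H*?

H* ≈ 11.3

At the interior fixed point, setting dP/dt = 0 with P > 0 fixes H* = (predator death rate)/(HP coefficient) — independent of the other coefficients.
With the change, H* = 0.261/0.0231 = 11.3; it falls from 28.3.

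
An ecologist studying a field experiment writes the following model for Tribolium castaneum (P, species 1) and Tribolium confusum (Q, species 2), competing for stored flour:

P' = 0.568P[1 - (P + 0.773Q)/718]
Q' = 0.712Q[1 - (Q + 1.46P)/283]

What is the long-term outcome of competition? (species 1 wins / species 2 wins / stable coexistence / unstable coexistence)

species 1 excludes species 2

Compare the nullcline intercepts: K1/α12 = 718/0.773 = 929 > K2 = 283; K2/α21 = 283/1.46 = 194 < K1 = 718.
Since the inequalities point opposite ways, species 1 can invade but species 2 cannot.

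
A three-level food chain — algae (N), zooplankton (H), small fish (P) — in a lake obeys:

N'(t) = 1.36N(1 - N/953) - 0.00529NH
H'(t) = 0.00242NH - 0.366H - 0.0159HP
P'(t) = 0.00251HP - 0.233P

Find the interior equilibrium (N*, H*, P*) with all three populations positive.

From dP/dt = 0: 0.00251H* = 0.233, so H* = 92.8.
From dN/dt = 0: 1.36(1 - N*/953) = 0.00529·92.8, giving N* = 953·(1 - 0.361) = 609.
From dH/dt = 0: 0.00242·609 - 0.366 = 0.0159P*, so P* = 1.11/0.0159 = 69.7.

N* ≈ 609, H* ≈ 92.8, P* ≈ 69.7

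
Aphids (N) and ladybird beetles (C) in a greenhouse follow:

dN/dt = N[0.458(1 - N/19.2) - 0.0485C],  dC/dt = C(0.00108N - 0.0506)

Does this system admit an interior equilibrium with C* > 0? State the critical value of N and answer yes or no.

Threshold N = 46.9; K < 46.9, so no, the predator goes extinct.

The predator equation gives dC/dt > 0 only when N > 0.0506/0.00108 = 46.9.
Without the predator, N → K = 19.2. Since 19.2 < 46.9, the predator cannot invade.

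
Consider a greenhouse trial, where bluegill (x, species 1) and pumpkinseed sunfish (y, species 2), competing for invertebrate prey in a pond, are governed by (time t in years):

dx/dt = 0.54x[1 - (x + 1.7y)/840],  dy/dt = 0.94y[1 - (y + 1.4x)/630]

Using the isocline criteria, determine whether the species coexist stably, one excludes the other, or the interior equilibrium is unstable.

unstable coexistence (outcome depends on initial conditions)

Compare the nullcline intercepts: K1/α12 = 840/1.7 = 494 < K2 = 630; K2/α21 = 630/1.4 = 450 < K1 = 840.
Since both are reversed, neither can invade when rare; the interior point is a saddle.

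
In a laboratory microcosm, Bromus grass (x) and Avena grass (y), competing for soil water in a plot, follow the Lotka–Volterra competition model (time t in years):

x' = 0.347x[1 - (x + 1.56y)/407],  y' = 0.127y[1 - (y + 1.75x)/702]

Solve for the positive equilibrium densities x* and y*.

x* ≈ 398, y* ≈ 5.92

Setting both brackets to zero gives the nullclines x + 1.56y = 407 and 1.75x + y = 702.
Substituting y = 702 - 1.75x into the first: x(1 - 1.56·1.75) = 407 - 1.56·702.
So x* = -688/-1.73 = 398, and then y* = 702 - 1.75·398 = 5.92.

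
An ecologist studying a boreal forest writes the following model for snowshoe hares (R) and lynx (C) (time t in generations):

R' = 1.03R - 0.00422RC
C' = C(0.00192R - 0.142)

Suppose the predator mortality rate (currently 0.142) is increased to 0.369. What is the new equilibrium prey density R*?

R* ≈ 192

At the interior fixed point, setting dC/dt = 0 with C > 0 fixes R* = (predator death rate)/(RC coefficient) — independent of the other coefficients.
With the change, R* = 0.369/0.00192 = 192; it rises from 74.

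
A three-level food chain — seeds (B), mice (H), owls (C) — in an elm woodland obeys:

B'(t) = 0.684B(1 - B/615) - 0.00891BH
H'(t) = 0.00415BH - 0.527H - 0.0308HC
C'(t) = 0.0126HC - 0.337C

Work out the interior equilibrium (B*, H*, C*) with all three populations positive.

B* ≈ 401, H* ≈ 26.7, C* ≈ 36.9

From dC/dt = 0: 0.0126H* = 0.337, so H* = 26.7.
From dB/dt = 0: 0.684(1 - B*/615) = 0.00891·26.7, giving B* = 615·(1 - 0.348) = 401.
From dH/dt = 0: 0.00415·401 - 0.527 = 0.0308C*, so C* = 1.14/0.0308 = 36.9.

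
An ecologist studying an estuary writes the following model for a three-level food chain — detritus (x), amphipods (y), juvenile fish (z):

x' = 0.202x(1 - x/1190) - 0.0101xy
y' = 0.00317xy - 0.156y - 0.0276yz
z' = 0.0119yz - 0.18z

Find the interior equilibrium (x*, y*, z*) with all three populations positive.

x* ≈ 290, y* ≈ 15.1, z* ≈ 27.7

From dz/dt = 0: 0.0119y* = 0.18, so y* = 15.1.
From dx/dt = 0: 0.202(1 - x*/1190) = 0.0101·15.1, giving x* = 1190·(1 - 0.756) = 290.
From dy/dt = 0: 0.00317·290 - 0.156 = 0.0276z*, so z* = 0.763/0.0276 = 27.7.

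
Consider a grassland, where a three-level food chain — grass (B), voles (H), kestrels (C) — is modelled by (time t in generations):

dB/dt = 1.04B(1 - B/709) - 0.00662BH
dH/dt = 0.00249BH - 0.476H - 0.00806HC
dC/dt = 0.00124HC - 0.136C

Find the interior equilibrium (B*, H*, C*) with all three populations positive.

B* ≈ 214, H* ≈ 110, C* ≈ 7.06

From dC/dt = 0: 0.00124H* = 0.136, so H* = 110.
From dB/dt = 0: 1.04(1 - B*/709) = 0.00662·110, giving B* = 709·(1 - 0.698) = 214.
From dH/dt = 0: 0.00249·214 - 0.476 = 0.00806C*, so C* = 0.0569/0.00806 = 7.06.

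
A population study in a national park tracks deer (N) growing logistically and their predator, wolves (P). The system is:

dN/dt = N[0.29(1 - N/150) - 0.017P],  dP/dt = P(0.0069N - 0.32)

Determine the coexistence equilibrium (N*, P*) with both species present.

N* ≈ 46.4, P* ≈ 11.8

From dP/dt = 0 with P > 0: 0.0069N* = 0.32, so N* = 46.4.
Substitute into dN/dt = 0: 0.29(1 - 46.4/150) = 0.017P*.
The bracket is 0.691, giving P* = 0.2/0.017 = 11.8.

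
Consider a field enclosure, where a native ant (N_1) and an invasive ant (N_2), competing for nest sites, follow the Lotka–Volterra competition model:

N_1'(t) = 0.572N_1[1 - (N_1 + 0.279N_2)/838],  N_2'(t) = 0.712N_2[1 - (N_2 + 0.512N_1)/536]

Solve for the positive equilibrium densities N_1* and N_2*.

N_1* ≈ 803, N_2* ≈ 125

Setting both brackets to zero gives the nullclines N_1 + 0.279N_2 = 838 and 0.512N_1 + N_2 = 536.
Substituting N_2 = 536 - 0.512N_1 into the first: N_1(1 - 0.279·0.512) = 838 - 0.279·536.
So N_1* = 688/0.857 = 803, and then N_2* = 536 - 0.512·803 = 125.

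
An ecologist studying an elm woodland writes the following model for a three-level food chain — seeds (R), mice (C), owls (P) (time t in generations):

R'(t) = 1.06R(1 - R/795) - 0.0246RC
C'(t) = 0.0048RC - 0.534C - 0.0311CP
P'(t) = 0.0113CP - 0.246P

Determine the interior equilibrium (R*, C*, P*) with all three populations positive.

From dP/dt = 0: 0.0113C* = 0.246, so C* = 21.8.
From dR/dt = 0: 1.06(1 - R*/795) = 0.0246·21.8, giving R* = 795·(1 - 0.505) = 393.
From dC/dt = 0: 0.0048·393 - 0.534 = 0.0311P*, so P* = 1.35/0.0311 = 43.5.

R* ≈ 393, C* ≈ 21.8, P* ≈ 43.5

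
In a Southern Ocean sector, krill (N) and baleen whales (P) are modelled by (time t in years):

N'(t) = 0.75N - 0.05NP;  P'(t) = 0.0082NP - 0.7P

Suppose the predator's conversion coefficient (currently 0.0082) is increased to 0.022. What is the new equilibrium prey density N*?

N* ≈ 31.8

At the interior fixed point, setting dP/dt = 0 with P > 0 fixes N* = (predator death rate)/(NP coefficient) — independent of the other coefficients.
With the change, N* = 0.7/0.022 = 31.8; it falls from 85.4.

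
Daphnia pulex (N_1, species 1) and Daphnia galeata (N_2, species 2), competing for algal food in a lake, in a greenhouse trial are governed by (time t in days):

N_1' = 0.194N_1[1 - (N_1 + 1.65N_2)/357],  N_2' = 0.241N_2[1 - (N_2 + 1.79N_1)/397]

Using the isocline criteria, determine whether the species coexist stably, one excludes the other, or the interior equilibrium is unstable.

Compare the nullcline intercepts: K1/α12 = 357/1.65 = 216 < K2 = 397; K2/α21 = 397/1.79 = 222 < K1 = 357.
Since both are reversed, neither can invade when rare; the interior point is a saddle.

unstable coexistence (outcome depends on initial conditions)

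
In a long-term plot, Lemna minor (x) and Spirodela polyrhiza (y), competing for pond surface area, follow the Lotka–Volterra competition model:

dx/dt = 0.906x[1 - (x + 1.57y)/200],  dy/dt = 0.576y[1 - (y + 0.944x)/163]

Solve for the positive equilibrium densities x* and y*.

Setting both brackets to zero gives the nullclines x + 1.57y = 200 and 0.944x + y = 163.
Substituting y = 163 - 0.944x into the first: x(1 - 1.57·0.944) = 200 - 1.57·163.
So x* = -55.9/-0.482 = 116, and then y* = 163 - 0.944·116 = 53.5.

x* ≈ 116, y* ≈ 53.5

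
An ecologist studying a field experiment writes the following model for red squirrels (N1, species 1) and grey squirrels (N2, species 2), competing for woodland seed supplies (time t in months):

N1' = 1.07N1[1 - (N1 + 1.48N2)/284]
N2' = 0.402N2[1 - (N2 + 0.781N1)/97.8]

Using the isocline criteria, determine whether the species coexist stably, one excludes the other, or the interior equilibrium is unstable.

Compare the nullcline intercepts: K1/α12 = 284/1.48 = 192 > K2 = 97.8; K2/α21 = 97.8/0.781 = 125 < K1 = 284.
Since the inequalities point opposite ways, species 1 can invade but species 2 cannot.

species 1 excludes species 2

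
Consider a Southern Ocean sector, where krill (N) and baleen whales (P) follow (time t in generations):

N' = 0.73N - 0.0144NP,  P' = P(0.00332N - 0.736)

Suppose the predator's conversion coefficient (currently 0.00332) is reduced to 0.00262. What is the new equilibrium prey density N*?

N* ≈ 281

At the interior fixed point, setting dP/dt = 0 with P > 0 fixes N* = (predator death rate)/(NP coefficient) — independent of the other coefficients.
With the change, N* = 0.736/0.00262 = 281; it rises from 222.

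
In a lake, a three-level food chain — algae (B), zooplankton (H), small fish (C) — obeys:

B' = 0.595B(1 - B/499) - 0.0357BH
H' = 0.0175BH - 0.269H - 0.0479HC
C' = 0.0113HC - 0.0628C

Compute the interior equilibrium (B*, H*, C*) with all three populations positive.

From dC/dt = 0: 0.0113H* = 0.0628, so H* = 5.56.
From dB/dt = 0: 0.595(1 - B*/499) = 0.0357·5.56, giving B* = 499·(1 - 0.333) = 333.
From dH/dt = 0: 0.0175·333 - 0.269 = 0.0479C*, so C* = 5.55/0.0479 = 116.

B* ≈ 333, H* ≈ 5.56, C* ≈ 116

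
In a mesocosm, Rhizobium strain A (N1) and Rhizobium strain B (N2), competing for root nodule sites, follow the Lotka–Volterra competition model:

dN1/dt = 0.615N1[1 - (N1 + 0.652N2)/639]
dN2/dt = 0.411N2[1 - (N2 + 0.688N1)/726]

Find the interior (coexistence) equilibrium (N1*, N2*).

N1* ≈ 300, N2* ≈ 519

Setting both brackets to zero gives the nullclines N1 + 0.652N2 = 639 and 0.688N1 + N2 = 726.
Substituting N2 = 726 - 0.688N1 into the first: N1(1 - 0.652·0.688) = 639 - 0.652·726.
So N1* = 166/0.551 = 300, and then N2* = 726 - 0.688·300 = 519.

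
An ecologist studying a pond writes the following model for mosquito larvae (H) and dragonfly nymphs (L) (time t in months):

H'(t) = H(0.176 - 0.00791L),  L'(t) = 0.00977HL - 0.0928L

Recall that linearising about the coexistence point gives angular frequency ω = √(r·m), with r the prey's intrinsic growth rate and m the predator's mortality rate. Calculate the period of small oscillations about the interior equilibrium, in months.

Here r = 0.176 and m = 0.0928, so r·m = 0.0163.
ω = √0.0163 = 0.128 per month, hence T = 2π/ω ≈ 49.2 months.

T ≈ 49.2 months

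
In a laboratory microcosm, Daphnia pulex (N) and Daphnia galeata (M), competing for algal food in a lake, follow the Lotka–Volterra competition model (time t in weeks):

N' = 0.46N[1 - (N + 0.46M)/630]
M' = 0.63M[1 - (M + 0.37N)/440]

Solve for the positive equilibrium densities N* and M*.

Setting both brackets to zero gives the nullclines N + 0.46M = 630 and 0.37N + M = 440.
Substituting M = 440 - 0.37N into the first: N(1 - 0.46·0.37) = 630 - 0.46·440.
So N* = 428/0.83 = 515, and then M* = 440 - 0.37·515 = 249.

N* ≈ 515, M* ≈ 249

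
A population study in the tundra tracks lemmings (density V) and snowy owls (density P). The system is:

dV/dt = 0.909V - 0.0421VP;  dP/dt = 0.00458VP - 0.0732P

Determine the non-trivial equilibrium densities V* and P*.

Set dP/dt = 0 with P > 0: 0.00458V - 0.0732 = 0, so V* = 0.0732/0.00458 = 16.
Set dV/dt = 0 with V > 0: 0.909 - 0.0421P = 0, so P* = 0.909/0.0421 = 21.6.

V* ≈ 16, P* ≈ 21.6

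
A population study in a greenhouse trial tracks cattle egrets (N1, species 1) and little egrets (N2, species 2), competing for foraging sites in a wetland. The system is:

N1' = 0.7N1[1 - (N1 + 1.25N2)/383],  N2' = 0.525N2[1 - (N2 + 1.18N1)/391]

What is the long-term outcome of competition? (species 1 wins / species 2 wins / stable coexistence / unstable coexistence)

Compare the nullcline intercepts: K1/α12 = 383/1.25 = 306 < K2 = 391; K2/α21 = 391/1.18 = 331 < K1 = 383.
Since both are reversed, neither can invade when rare; the interior point is a saddle.

unstable coexistence (outcome depends on initial conditions)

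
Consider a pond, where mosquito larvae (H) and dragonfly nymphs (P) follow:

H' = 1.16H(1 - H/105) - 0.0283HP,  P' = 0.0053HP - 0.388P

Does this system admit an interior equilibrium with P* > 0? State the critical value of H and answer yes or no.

The predator equation gives dP/dt > 0 only when H > 0.388/0.0053 = 73.2.
Without the predator, H → K = 105. Since 105 > 73.2, the predator can invade and persist.

Threshold H = 73.2; K > 73.2, so yes, the predator persists.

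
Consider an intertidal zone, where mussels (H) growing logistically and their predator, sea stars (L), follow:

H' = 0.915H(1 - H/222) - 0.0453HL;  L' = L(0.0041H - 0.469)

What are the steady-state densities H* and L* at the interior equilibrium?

From dL/dt = 0 with L > 0: 0.0041H* = 0.469, so H* = 114.
Substitute into dH/dt = 0: 0.915(1 - 114/222) = 0.0453L*.
The bracket is 0.485, giving L* = 0.444/0.0453 = 9.79.

H* ≈ 114, L* ≈ 9.79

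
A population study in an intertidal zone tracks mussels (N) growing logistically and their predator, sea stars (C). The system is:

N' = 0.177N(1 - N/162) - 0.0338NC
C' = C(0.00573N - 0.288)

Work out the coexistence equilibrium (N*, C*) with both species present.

N* ≈ 50.3, C* ≈ 3.61

From dC/dt = 0 with C > 0: 0.00573N* = 0.288, so N* = 50.3.
Substitute into dN/dt = 0: 0.177(1 - 50.3/162) = 0.0338C*.
The bracket is 0.69, giving C* = 0.122/0.0338 = 3.61.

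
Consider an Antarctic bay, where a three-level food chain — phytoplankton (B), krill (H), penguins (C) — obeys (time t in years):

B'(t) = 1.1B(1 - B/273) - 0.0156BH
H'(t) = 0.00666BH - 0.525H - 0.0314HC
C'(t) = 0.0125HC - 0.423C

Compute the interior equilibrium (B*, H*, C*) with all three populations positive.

From dC/dt = 0: 0.0125H* = 0.423, so H* = 33.8.
From dB/dt = 0: 1.1(1 - B*/273) = 0.0156·33.8, giving B* = 273·(1 - 0.48) = 142.
From dH/dt = 0: 0.00666·142 - 0.525 = 0.0314C*, so C* = 0.421/0.0314 = 13.4.

B* ≈ 142, H* ≈ 33.8, C* ≈ 13.4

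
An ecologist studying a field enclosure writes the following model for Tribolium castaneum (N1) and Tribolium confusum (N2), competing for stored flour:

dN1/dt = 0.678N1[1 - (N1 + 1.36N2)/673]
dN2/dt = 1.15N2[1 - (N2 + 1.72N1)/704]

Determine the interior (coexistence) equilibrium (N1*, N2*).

N1* ≈ 212, N2* ≈ 339

Setting both brackets to zero gives the nullclines N1 + 1.36N2 = 673 and 1.72N1 + N2 = 704.
Substituting N2 = 704 - 1.72N1 into the first: N1(1 - 1.36·1.72) = 673 - 1.36·704.
So N1* = -284/-1.34 = 212, and then N2* = 704 - 1.72·212 = 339.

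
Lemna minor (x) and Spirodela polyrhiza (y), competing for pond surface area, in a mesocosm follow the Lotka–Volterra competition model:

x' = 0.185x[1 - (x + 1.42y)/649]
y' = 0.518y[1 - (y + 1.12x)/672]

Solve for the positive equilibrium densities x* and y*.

x* ≈ 517, y* ≈ 93

Setting both brackets to zero gives the nullclines x + 1.42y = 649 and 1.12x + y = 672.
Substituting y = 672 - 1.12x into the first: x(1 - 1.42·1.12) = 649 - 1.42·672.
So x* = -305/-0.59 = 517, and then y* = 672 - 1.12·517 = 93.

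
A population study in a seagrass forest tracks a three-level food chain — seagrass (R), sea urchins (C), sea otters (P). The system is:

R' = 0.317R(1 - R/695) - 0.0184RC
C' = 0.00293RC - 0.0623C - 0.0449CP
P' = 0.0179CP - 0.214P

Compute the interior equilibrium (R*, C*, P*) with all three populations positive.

R* ≈ 213, C* ≈ 12, P* ≈ 12.5

From dP/dt = 0: 0.0179C* = 0.214, so C* = 12.
From dR/dt = 0: 0.317(1 - R*/695) = 0.0184·12, giving R* = 695·(1 - 0.694) = 213.
From dC/dt = 0: 0.00293·213 - 0.0623 = 0.0449P*, so P* = 0.561/0.0449 = 12.5.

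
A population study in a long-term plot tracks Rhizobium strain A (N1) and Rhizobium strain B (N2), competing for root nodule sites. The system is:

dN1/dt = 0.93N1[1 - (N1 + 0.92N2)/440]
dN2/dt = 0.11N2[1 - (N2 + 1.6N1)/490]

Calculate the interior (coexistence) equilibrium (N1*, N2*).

Setting both brackets to zero gives the nullclines N1 + 0.92N2 = 440 and 1.6N1 + N2 = 490.
Substituting N2 = 490 - 1.6N1 into the first: N1(1 - 0.92·1.6) = 440 - 0.92·490.
So N1* = -10.8/-0.472 = 22.9, and then N2* = 490 - 1.6·22.9 = 453.

N1* ≈ 22.9, N2* ≈ 453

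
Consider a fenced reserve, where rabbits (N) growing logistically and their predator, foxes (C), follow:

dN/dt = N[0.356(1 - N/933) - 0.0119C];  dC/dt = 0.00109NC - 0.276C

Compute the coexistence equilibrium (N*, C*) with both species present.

From dC/dt = 0 with C > 0: 0.00109N* = 0.276, so N* = 253.
Substitute into dN/dt = 0: 0.356(1 - 253/933) = 0.0119C*.
The bracket is 0.729, giving C* = 0.259/0.0119 = 21.8.

N* ≈ 253, C* ≈ 21.8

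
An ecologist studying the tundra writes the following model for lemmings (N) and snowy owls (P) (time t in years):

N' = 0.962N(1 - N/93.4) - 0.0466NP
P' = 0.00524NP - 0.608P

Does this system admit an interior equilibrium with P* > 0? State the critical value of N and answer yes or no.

Threshold N = 116; K < 116, so no, the predator goes extinct.

The predator equation gives dP/dt > 0 only when N > 0.608/0.00524 = 116.
Without the predator, N → K = 93.4. Since 93.4 < 116, the predator cannot invade.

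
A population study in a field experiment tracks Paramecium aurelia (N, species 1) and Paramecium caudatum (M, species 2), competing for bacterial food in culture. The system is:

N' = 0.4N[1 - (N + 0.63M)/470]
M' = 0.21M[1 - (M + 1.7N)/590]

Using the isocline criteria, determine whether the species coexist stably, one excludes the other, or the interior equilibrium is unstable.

species 1 excludes species 2

Compare the nullcline intercepts: K1/α12 = 470/0.63 = 746 > K2 = 590; K2/α21 = 590/1.7 = 347 < K1 = 470.
Since the inequalities point opposite ways, species 1 can invade but species 2 cannot.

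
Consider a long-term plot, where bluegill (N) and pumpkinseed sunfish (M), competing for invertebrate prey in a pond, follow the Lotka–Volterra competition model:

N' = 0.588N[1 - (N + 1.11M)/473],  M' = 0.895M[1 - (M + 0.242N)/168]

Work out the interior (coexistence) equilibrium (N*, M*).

N* ≈ 392, M* ≈ 73.2

Setting both brackets to zero gives the nullclines N + 1.11M = 473 and 0.242N + M = 168.
Substituting M = 168 - 0.242N into the first: N(1 - 1.11·0.242) = 473 - 1.11·168.
So N* = 287/0.731 = 392, and then M* = 168 - 0.242·392 = 73.2.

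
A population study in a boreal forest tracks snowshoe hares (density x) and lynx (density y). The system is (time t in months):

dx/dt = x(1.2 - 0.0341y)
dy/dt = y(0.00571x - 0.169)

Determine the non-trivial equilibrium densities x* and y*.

x* ≈ 29.6, y* ≈ 35.2

Set dy/dt = 0 with y > 0: 0.00571x - 0.169 = 0, so x* = 0.169/0.00571 = 29.6.
Set dx/dt = 0 with x > 0: 1.2 - 0.0341y = 0, so y* = 1.2/0.0341 = 35.2.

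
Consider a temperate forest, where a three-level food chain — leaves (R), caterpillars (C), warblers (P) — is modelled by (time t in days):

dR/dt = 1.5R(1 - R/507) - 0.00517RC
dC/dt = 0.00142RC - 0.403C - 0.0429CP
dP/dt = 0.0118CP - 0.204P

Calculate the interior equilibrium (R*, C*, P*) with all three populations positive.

R* ≈ 477, C* ≈ 17.3, P* ≈ 6.39

From dP/dt = 0: 0.0118C* = 0.204, so C* = 17.3.
From dR/dt = 0: 1.5(1 - R*/507) = 0.00517·17.3, giving R* = 507·(1 - 0.0596) = 477.
From dC/dt = 0: 0.00142·477 - 0.403 = 0.0429P*, so P* = 0.274/0.0429 = 6.39.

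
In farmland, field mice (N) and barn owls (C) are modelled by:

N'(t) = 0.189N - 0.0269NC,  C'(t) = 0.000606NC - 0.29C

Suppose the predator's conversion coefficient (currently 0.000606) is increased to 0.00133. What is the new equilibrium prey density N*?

N* ≈ 218

At the interior fixed point, setting dC/dt = 0 with C > 0 fixes N* = (predator death rate)/(NC coefficient) — independent of the other coefficients.
With the change, N* = 0.29/0.00133 = 218; it falls from 479.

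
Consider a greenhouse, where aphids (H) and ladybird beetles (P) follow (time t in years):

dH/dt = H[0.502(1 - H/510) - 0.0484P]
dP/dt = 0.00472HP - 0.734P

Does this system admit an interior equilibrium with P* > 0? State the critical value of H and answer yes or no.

The predator equation gives dP/dt > 0 only when H > 0.734/0.00472 = 156.
Without the predator, H → K = 510. Since 510 > 156, the predator can invade and persist.

Threshold H = 156; K > 156, so yes, the predator persists.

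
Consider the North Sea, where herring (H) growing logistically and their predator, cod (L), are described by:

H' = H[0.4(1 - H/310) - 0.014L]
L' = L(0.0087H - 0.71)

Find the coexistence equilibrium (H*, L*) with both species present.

H* ≈ 81.6, L* ≈ 21

From dL/dt = 0 with L > 0: 0.0087H* = 0.71, so H* = 81.6.
Substitute into dH/dt = 0: 0.4(1 - 81.6/310) = 0.014L*.
The bracket is 0.737, giving L* = 0.295/0.014 = 21.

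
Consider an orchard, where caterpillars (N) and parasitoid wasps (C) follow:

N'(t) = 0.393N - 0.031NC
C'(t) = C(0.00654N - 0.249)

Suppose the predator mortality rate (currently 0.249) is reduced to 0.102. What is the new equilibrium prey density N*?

At the interior fixed point, setting dC/dt = 0 with C > 0 fixes N* = (predator death rate)/(NC coefficient) — independent of the other coefficients.
With the change, N* = 0.102/0.00654 = 15.6; it falls from 38.1.

N* ≈ 15.6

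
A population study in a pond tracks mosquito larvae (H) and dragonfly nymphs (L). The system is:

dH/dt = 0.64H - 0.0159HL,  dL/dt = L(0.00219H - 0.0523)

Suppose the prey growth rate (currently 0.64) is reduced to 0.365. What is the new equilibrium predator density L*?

At the interior fixed point, setting dH/dt = 0 with H > 0 fixes L* = (prey growth rate)/(HL coefficient) — independent of the other coefficients.
With the change, L* = 0.365/0.0159 = 23; it falls from 40.3.

L* ≈ 23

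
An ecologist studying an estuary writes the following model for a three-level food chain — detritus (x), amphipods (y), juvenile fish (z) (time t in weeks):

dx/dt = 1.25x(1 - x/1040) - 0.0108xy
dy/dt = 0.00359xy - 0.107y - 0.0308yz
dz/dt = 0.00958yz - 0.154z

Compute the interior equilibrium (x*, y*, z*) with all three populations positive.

x* ≈ 896, y* ≈ 16.1, z* ≈ 101

From dz/dt = 0: 0.00958y* = 0.154, so y* = 16.1.
From dx/dt = 0: 1.25(1 - x*/1040) = 0.0108·16.1, giving x* = 1040·(1 - 0.139) = 896.
From dy/dt = 0: 0.00359·896 - 0.107 = 0.0308z*, so z* = 3.11/0.0308 = 101.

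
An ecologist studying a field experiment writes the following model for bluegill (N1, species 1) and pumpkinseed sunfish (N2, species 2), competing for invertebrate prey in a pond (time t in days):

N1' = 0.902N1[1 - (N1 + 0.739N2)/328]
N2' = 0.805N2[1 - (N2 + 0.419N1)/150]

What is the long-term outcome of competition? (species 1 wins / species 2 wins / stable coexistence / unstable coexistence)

stable coexistence

Compare the nullcline intercepts: K1/α12 = 328/0.739 = 444 > K2 = 150; K2/α21 = 150/0.419 = 358 > K1 = 328.
Since both inequalities hold, each species can invade when rare, so the interior equilibrium is stable.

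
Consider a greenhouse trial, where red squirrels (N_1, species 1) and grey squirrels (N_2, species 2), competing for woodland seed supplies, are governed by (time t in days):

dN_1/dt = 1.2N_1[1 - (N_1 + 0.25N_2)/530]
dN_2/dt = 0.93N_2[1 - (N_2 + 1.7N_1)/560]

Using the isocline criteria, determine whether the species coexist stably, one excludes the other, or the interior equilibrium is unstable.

Compare the nullcline intercepts: K1/α12 = 530/0.25 = 2120 > K2 = 560; K2/α21 = 560/1.7 = 329 < K1 = 530.
Since the inequalities point opposite ways, species 1 can invade but species 2 cannot.

species 1 excludes species 2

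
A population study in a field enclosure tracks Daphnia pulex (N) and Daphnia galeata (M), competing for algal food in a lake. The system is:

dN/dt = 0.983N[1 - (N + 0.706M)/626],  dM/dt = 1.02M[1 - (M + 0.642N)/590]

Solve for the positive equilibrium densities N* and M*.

Setting both brackets to zero gives the nullclines N + 0.706M = 626 and 0.642N + M = 590.
Substituting M = 590 - 0.642N into the first: N(1 - 0.706·0.642) = 626 - 0.706·590.
So N* = 209/0.547 = 383, and then M* = 590 - 0.642·383 = 344.

N* ≈ 383, M* ≈ 344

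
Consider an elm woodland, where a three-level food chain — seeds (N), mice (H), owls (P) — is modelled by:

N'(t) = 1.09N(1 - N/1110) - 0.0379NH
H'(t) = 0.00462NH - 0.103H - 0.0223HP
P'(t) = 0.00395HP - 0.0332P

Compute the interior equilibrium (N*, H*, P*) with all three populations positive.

N* ≈ 786, H* ≈ 8.41, P* ≈ 158

From dP/dt = 0: 0.00395H* = 0.0332, so H* = 8.41.
From dN/dt = 0: 1.09(1 - N*/1110) = 0.0379·8.41, giving N* = 1110·(1 - 0.292) = 786.
From dH/dt = 0: 0.00462·786 - 0.103 = 0.0223P*, so P* = 3.53/0.0223 = 158.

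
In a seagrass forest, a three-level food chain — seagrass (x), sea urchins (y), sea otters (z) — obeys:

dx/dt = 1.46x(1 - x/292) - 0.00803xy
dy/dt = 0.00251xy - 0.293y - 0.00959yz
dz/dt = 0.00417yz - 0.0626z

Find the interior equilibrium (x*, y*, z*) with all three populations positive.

From dz/dt = 0: 0.00417y* = 0.0626, so y* = 15.
From dx/dt = 0: 1.46(1 - x*/292) = 0.00803·15, giving x* = 292·(1 - 0.0826) = 268.
From dy/dt = 0: 0.00251·268 - 0.293 = 0.00959z*, so z* = 0.379/0.00959 = 39.6.

x* ≈ 268, y* ≈ 15, z* ≈ 39.6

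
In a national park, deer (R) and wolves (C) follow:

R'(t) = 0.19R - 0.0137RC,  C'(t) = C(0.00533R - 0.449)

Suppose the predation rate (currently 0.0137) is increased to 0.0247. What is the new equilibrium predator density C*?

At the interior fixed point, setting dR/dt = 0 with R > 0 fixes C* = (prey growth rate)/(RC coefficient) — independent of the other coefficients.
With the change, C* = 0.19/0.0247 = 7.69; it falls from 13.9.

C* ≈ 7.69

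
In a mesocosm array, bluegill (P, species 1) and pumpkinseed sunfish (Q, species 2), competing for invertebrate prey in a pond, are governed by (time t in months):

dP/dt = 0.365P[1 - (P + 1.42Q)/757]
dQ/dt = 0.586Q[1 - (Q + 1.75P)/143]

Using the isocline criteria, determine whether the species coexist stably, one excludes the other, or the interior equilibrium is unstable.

Compare the nullcline intercepts: K1/α12 = 757/1.42 = 533 > K2 = 143; K2/α21 = 143/1.75 = 81.7 < K1 = 757.
Since the inequalities point opposite ways, species 1 can invade but species 2 cannot.

species 1 excludes species 2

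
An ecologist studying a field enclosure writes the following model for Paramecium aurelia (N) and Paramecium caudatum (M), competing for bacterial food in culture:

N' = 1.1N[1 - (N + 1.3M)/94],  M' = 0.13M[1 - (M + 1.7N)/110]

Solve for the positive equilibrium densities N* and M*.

N* ≈ 40.5, M* ≈ 41.2

Setting both brackets to zero gives the nullclines N + 1.3M = 94 and 1.7N + M = 110.
Substituting M = 110 - 1.7N into the first: N(1 - 1.3·1.7) = 94 - 1.3·110.
So N* = -49/-1.21 = 40.5, and then M* = 110 - 1.7·40.5 = 41.2.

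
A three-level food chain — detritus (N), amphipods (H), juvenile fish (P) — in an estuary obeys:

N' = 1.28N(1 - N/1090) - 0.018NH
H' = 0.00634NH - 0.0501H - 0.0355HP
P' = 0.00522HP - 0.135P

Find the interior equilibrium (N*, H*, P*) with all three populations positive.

N* ≈ 694, H* ≈ 25.9, P* ≈ 122

From dP/dt = 0: 0.00522H* = 0.135, so H* = 25.9.
From dN/dt = 0: 1.28(1 - N*/1090) = 0.018·25.9, giving N* = 1090·(1 - 0.364) = 694.
From dH/dt = 0: 0.00634·694 - 0.0501 = 0.0355P*, so P* = 4.35/0.0355 = 122.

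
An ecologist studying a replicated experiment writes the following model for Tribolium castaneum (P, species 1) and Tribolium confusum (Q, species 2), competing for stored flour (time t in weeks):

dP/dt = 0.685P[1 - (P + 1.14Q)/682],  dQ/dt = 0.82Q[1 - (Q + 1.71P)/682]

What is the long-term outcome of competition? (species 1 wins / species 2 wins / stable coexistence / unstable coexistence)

Compare the nullcline intercepts: K1/α12 = 682/1.14 = 598 < K2 = 682; K2/α21 = 682/1.71 = 399 < K1 = 682.
Since both are reversed, neither can invade when rare; the interior point is a saddle.

unstable coexistence (outcome depends on initial conditions)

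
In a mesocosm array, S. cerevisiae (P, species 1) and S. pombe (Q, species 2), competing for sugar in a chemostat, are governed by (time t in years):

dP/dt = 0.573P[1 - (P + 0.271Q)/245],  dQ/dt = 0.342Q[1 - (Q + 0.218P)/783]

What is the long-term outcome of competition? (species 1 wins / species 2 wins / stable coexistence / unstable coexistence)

stable coexistence

Compare the nullcline intercepts: K1/α12 = 245/0.271 = 904 > K2 = 783; K2/α21 = 783/0.218 = 3590 > K1 = 245.
Since both inequalities hold, each species can invade when rare, so the interior equilibrium is stable.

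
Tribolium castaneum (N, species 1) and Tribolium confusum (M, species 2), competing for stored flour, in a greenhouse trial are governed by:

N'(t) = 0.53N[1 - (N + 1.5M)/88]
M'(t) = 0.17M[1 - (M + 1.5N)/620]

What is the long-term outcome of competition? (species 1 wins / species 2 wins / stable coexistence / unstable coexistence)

species 2 excludes species 1

Compare the nullcline intercepts: K1/α12 = 88/1.5 = 58.7 < K2 = 620; K2/α21 = 620/1.5 = 413 > K1 = 88.
Since the inequalities point opposite ways, species 2 can invade but species 1 cannot.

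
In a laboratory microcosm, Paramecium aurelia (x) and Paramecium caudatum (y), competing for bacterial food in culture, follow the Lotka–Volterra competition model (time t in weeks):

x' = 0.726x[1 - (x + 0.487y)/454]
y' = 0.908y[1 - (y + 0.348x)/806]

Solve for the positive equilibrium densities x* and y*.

Setting both brackets to zero gives the nullclines x + 0.487y = 454 and 0.348x + y = 806.
Substituting y = 806 - 0.348x into the first: x(1 - 0.487·0.348) = 454 - 0.487·806.
So x* = 61.5/0.831 = 74, and then y* = 806 - 0.348·74 = 780.

x* ≈ 74, y* ≈ 780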